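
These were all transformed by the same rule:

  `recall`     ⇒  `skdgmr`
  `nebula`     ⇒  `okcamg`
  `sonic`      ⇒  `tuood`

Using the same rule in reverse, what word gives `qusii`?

porch

Shifts by position in recall: pos 0: r→s (+1), pos 1: e→k (+6), pos 2: c→d (+1), pos 3: a→g (+6) — repeating every 2. It's a Vigenère-style cipher with numeric key [1,6]: position i shifts by key[i mod 2].
Reversing it on qusii: q−1=p, u−6=o, s−1=r, i−6=c, i−1=h.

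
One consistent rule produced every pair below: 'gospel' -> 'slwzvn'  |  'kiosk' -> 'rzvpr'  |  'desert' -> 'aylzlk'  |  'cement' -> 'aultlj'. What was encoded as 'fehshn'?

The word is reversed, then every letter is shifted forward by 7.
Decoding fehshn: shift back: f−7=y, e−7=x, h−7=a, s−7=l, h−7=a, n−7=g → yxalag; then reverse → galaxy.

galaxy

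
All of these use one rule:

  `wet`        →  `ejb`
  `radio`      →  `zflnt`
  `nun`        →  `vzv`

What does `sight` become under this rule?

anopb

The shift depends on letter class: consonant w→e is +8, but vowel e→j is +5. Two shifts are in play — +5 for a/e/i/o/u, +8 for every other letter.
Applying it to sight: s(cons)+8=a, i(vowel)+5=n, g(cons)+8=o, h(cons)+8=p, t(cons)+8=b.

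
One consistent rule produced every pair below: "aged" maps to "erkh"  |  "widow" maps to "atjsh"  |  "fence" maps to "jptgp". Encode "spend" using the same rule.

Shifts by position in aged: pos 0: a→e (+4), pos 1: g→r (+11), pos 2: e→k (+6), pos 3: d→h (+4) — repeating every 3. The shifts repeat in a cycle of length 3: positions 0,1,… shift by +4, +11, +6, then the pattern repeats.
For spend: s+4=w, p+11=a, e+6=k, n+4=r, d+11=o.

wakro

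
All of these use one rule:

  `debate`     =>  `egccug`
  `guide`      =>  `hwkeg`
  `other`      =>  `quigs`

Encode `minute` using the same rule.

nkowug

The shift depends on letter class: consonant d→e is +1, but vowel e→g is +2. Two shifts are in play — +2 for a/e/i/o/u, +1 for every other letter.
On minute: m(cons)+1=n, i(vowel)+2=k, n(cons)+1=o, u(vowel)+2=w, t(cons)+1=u, e(vowel)+2=g.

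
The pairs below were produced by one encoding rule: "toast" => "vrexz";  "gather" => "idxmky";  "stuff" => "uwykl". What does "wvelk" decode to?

usage

Letter i (0-indexed) is shifted by i+2, so successive shifts are 2, 3, 4, ….
Decoding wvelk: w−2=u, v−3=s, e−4=a, l−5=g, k−6=e.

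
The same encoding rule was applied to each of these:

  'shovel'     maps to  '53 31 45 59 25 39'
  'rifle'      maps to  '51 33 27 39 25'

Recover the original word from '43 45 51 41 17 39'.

normal

s(#19)→53 and h(#8)→31: differences scale by 2, so n = 2·pos + 15. The formula is n = 2×(alphabet index, a=1) + 15.
Reversing it on 43 45 51 41 17 39: 43→(43−15)÷2=14=n, 45→(45−15)÷2=15=o, 51→(51−15)÷2=18=r, 41→(41−15)÷2=13=m, 17→(17−15)÷2=1=a, 39→(39−15)÷2=12=l.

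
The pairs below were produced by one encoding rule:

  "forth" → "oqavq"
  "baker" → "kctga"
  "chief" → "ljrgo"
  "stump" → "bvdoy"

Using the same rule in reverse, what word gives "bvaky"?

It's a Vigenère-style cipher with numeric key [9,2]: position i shifts by key[i mod 2].
Reversing it on bvaky: b−9=s, v−2=t, a−9=r, k−2=i, y−9=p.

strip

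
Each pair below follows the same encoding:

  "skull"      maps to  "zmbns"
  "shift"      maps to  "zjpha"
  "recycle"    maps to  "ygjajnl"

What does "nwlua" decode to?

A repeating key of period 2 is used — shifts +7, +2 over and over.
Reversing it on nwlua: n−7=g, w−2=u, l−7=e, u−2=s, a−7=t.

guest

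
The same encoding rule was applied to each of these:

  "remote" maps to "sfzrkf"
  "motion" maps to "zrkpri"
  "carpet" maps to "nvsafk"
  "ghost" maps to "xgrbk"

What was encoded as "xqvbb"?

r(17)→s(18) and e(4)→f(5) fit y≡9x+21 (mod 26); the inverse of 9 mod 26 is 3. This is an affine cipher: with a=0,…,z=25, each position x becomes (9x+21) mod 26.
Decoding xqvbb: x(23)→3·(23−21)≡6=g; q(16)→3·(16−21)≡11=l; v(21)→3·(21−21)≡0=a; b(1)→3·(1−21)≡18=s; b(1)→3·(1−21)≡18=s (all mod 26).

glass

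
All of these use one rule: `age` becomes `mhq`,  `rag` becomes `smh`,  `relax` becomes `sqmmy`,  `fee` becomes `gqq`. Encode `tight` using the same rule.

The shift depends on letter class: consonant g→h is +1, but vowel a→m is +12. Two shifts are in play — +12 for a/e/i/o/u, +1 for every other letter.
Applying it to tight: t(cons)+1=u, i(vowel)+12=u, g(cons)+1=h, h(cons)+1=i, t(cons)+1=u.

uuhiu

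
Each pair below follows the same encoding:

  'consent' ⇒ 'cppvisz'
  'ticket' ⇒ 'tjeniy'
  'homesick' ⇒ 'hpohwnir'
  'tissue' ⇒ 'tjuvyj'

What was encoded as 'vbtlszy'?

In consent: c→c is +0, o→p is +1, n→p is +2, s→v is +3 — the shift increases by 1 each position. The shift increases by 1 at each position, starting from +0: 0, 1, 2, ….
Undoing it on vbtlszy: v−0=v, b−1=a, t−2=r, l−3=i, s−4=o, z−5=u, y−6=s.

various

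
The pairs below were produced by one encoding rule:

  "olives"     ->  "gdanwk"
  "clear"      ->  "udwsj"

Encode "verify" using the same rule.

nwjaxq

Compare letters: o→g is +18, l→d is +18, i→a is +18 — a constant shift. Every letter moves 18 places later in the alphabet, wrapping around z→a.
On verify: v+18=n, e+18=w, r+18=j, i+18=a, f+18=x, y+18=q.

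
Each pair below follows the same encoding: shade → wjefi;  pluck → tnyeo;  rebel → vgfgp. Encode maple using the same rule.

Shifts by position in shade: pos 0: s→w (+4), pos 1: h→j (+2), pos 2: a→e (+4), pos 3: d→f (+2) — repeating every 2. The shifts repeat in a cycle of length 2: positions 0,1,… shift by +4, +2, then the pattern repeats.
For maple: m+4=q, a+2=c, p+4=t, l+2=n, e+4=i.

qctni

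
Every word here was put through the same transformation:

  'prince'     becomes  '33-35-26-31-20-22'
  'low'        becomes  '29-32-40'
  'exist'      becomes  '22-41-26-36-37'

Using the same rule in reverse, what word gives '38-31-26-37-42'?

unity

p is letter #16 and maps to 33: an offset of 17. Letters become their 1-based position plus 17 (so a→18, b→19, …).
Reversing it on 38-31-26-37-42: 38→(38−17)÷1=21=u, 31→(31−17)÷1=14=n, 26→(26−17)÷1=9=i, 37→(37−17)÷1=20=t, 42→(42−17)÷1=25=y.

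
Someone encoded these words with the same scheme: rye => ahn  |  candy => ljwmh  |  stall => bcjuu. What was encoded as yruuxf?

pillow

Compare letters: r→a is +9, y→h is +9, e→n is +9 — a constant shift. Every letter moves 9 places later in the alphabet, wrapping around z→a.
Decoding yruuxf: y−9=p, r−9=i, u−9=l, u−9=l, x−9=o, f−9=w.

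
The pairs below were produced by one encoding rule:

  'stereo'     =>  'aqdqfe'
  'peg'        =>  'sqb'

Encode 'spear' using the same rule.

The output letters match the input read backwards, each shifted +12: stereo reversed is oerets. The word is reversed, then every letter is shifted forward by 12.
For spear: reverse → raeps; then shift: r+12=d, a+12=m, e+12=q, p+12=b, s+12=e.

dmqbe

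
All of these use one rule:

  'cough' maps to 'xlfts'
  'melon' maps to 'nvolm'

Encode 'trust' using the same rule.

Each pair mirrors across the alphabet (c↔x, o↔l, u↔f): positions sum to 25. Each letter is replaced by its mirror in the alphabet: a↔z, b↔y, c↔x, and so on (the Atbash cipher).
Applying it to trust: t↔g, r↔i, u↔f, s↔h, t↔g.

gifhg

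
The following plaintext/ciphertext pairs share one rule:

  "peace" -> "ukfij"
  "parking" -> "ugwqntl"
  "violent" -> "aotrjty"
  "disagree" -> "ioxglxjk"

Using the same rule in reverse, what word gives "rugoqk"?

mobile

Shifts by position in peace: pos 0: p→u (+5), pos 1: e→k (+6), pos 2: a→f (+5), pos 3: c→i (+6) — repeating every 2. The shifts repeat in a cycle of length 2: positions 0,1,… shift by +5, +6, then the pattern repeats.
Undoing it on rugoqk: r−5=m, u−6=o, g−5=b, o−6=i, q−5=l, k−6=e.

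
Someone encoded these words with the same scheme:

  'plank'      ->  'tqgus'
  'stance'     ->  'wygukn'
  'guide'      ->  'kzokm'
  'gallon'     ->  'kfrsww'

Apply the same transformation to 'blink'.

fqous

In plank: p→t is +4, l→q is +5, a→g is +6, n→u is +7 — the shift increases by 1 each position. The shift increases by 1 at each position, starting from +4: 4, 5, 6, ….
Applying it to blink: b+4=f, l+5=q, i+6=o, n+7=u, k+8=s.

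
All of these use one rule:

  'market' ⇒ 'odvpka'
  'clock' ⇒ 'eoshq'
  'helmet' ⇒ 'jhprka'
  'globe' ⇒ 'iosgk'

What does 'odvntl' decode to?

In market: m→o is +2, a→d is +3, r→v is +4, k→p is +5 — the shift increases by 1 each position. Each letter shifts forward by (position + 2), i.e. 2, 3, 4, … — the shift grows by one for each successive letter.
Reversing it on odvntl: o−2=m, d−3=a, v−4=r, n−5=i, t−6=n, l−7=e.

marine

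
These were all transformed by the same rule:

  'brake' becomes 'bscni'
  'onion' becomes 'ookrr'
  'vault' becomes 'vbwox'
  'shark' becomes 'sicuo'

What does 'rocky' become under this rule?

rpenc

In brake: b→b is +0, r→s is +1, a→c is +2, k→n is +3 — the shift increases by 1 each position. Letter i (0-indexed) is shifted by i+0, so successive shifts are 0, 1, 2, ….
On rocky: r+0=r, o+1=p, c+2=e, k+3=n, y+4=c.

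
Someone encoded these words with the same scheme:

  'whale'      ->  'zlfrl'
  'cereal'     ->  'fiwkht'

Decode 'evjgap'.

In whale: w→z is +3, h→l is +4, a→f is +5, l→r is +6 — the shift increases by 1 each position. Each letter shifts forward by (position + 3), i.e. 3, 4, 5, … — the shift grows by one for each successive letter.
Decoding evjgap: e−3=b, v−4=r, j−5=e, g−6=a, a−7=t, p−8=h.

breath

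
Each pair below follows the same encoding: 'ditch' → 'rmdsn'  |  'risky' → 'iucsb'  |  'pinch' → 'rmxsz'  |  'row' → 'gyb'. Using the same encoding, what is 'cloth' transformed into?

The output letters match the input read backwards, each shifted +10: ditch reversed is hctid. The word is reversed, then every letter is shifted forward by 10.
For cloth: reverse → htolc; then shift: h+10=r, t+10=d, o+10=y, l+10=v, c+10=m.

rdyvm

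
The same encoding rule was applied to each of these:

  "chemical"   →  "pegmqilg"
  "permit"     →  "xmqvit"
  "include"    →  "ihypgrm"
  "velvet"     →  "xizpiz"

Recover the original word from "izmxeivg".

The output letters match the input read backwards, each shifted +4: chemical reversed is lacimehc. The word is reversed, then every letter is shifted forward by 4.
Undoing it on izmxeivg: shift back: i−4=e, z−4=v, m−4=i, x−4=t, e−4=a, i−4=e, v−4=r, g−4=c → evitaerc; then reverse → creative.

creative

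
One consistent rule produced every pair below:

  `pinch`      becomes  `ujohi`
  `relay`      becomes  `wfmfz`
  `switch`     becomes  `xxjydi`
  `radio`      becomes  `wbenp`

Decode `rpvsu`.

mount

Shifts by position in pinch: pos 0: p→u (+5), pos 1: i→j (+1), pos 2: n→o (+1), pos 3: c→h (+5), pos 4: h→i (+1) — repeating every 3. A repeating key of period 3 is used — shifts +5, +1, +1 over and over.
Reversing it on rpvsu: r−5=m, p−1=o, v−1=u, s−5=n, u−1=t.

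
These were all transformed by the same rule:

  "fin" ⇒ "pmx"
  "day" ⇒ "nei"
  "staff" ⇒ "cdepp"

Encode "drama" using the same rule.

Two shifts are in play — +4 for a/e/i/o/u, +10 for every other letter.
Applying it to drama: d(cons)+10=n, r(cons)+10=b, a(vowel)+4=e, m(cons)+10=w, a(vowel)+4=e.

nbewe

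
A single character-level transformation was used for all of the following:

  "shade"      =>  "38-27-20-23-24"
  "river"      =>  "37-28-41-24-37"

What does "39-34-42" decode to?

tow

Each letter is replaced by its alphabet position (a=1..z=26) + 19.
Undoing it on 39-34-42: 39→(39−19)÷1=20=t, 34→(34−19)÷1=15=o, 42→(42−19)÷1=23=w.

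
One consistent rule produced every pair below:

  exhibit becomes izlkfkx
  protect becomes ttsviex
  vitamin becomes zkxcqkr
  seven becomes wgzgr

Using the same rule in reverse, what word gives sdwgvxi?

Shifts by position in exhibit: pos 0: e→i (+4), pos 1: x→z (+2), pos 2: h→l (+4), pos 3: i→k (+2) — repeating every 2. The shifts repeat in a cycle of length 2: positions 0,1,… shift by +4, +2, then the pattern repeats.
Undoing it on sdwgvxi: s−4=o, d−2=b, w−4=s, g−2=e, v−4=r, x−2=v, i−4=e.

observe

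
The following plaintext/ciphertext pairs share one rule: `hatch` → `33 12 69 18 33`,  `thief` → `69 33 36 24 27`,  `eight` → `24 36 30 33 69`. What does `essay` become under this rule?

h(#8)→33 and a(#1)→12: differences scale by 3, so n = 3·pos + 9. Each letter becomes 3×(its alphabet position, a=1..z=26) + 9.
On essay: e=5→24, s=19→66, s=19→66, a=1→12, y=25→84.

24 66 66 12 84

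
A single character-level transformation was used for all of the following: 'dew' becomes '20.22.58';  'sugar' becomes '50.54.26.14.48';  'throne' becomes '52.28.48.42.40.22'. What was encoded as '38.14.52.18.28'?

d(#4)→20 and e(#5)→22: differences scale by 2, so n = 2·pos + 12. Each letter becomes 2×(its alphabet position, a=1..z=26) + 12.
Reversing it on 38.14.52.18.28: 38→(38−12)÷2=13=m, 14→(14−12)÷2=1=a, 52→(52−12)÷2=20=t, 18→(18−12)÷2=3=c, 28→(28−12)÷2=8=h.

match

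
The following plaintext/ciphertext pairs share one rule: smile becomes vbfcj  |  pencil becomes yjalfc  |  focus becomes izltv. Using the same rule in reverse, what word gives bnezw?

major

Each letter's alphabet position (a=0..z=25) is mapped through 25·x+13 mod 26 — an affine cipher.
Reversing it on bnezw: b(1)→25·(1−13)≡12=m; n(13)→25·(13−13)≡0=a; e(4)→25·(4−13)≡9=j; z(25)→25·(25−13)≡14=o; w(22)→25·(22−13)≡17=r (all mod 26).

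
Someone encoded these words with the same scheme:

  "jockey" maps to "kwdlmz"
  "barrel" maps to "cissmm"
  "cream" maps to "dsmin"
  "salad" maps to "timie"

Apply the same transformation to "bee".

cmm

The shift depends on letter class: consonant j→k is +1, but vowel o→w is +8. Two shifts are in play — +8 for a/e/i/o/u, +1 for every other letter.
Applying it to bee: b(cons)+1=c, e(vowel)+8=m, e(vowel)+8=m.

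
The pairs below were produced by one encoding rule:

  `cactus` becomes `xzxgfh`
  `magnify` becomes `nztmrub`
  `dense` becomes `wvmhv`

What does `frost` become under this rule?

Each pair mirrors across the alphabet (c↔x, a↔z, c↔x): positions sum to 25. Each letter is replaced by its mirror in the alphabet: a↔z, b↔y, c↔x, and so on (the Atbash cipher).
Applying it to frost: f↔u, r↔i, o↔l, s↔h, t↔g.

uilhg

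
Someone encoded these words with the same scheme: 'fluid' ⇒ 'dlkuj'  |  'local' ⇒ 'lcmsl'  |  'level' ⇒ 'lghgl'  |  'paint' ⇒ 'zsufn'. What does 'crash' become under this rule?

f(5)→d(3) and l(11)→l(11) fit y≡23x+18 (mod 26); the inverse of 23 mod 26 is 17. This is an affine cipher: with a=0,…,z=25, each position x becomes (23x+18) mod 26.
On crash: c(2)→23·2+18≡12=m; r(17)→23·17+18≡19=t; a(0)→23·0+18≡18=s; s(18)→23·18+18≡16=q; h(7)→23·7+18≡23=x (all mod 26).

mtsqx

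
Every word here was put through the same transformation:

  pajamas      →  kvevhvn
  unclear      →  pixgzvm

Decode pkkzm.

Compare letters: p→k is +21, a→v is +21, j→e is +21 — a constant shift. It's a constant shift of +21 (ROT21).
Reversing it on pkkzm: p−21=u, k−21=p, k−21=p, z−21=e, m−21=r.

upper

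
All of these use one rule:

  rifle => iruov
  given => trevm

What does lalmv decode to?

ozone

Each pair mirrors across the alphabet (r↔i, i↔r, f↔u): positions sum to 25. Letters are reflected about the middle of the alphabet (position → 25−position): Atbash.
Decoding lalmv: l↔o, a↔z, l↔o, m↔n, v↔e.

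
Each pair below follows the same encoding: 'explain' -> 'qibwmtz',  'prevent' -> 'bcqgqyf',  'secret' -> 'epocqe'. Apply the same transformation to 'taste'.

fleeq

It's a Vigenère-style cipher with numeric key [12,11]: position i shifts by key[i mod 2].
On taste: t+12=f, a+11=l, s+12=e, t+11=e, e+12=q.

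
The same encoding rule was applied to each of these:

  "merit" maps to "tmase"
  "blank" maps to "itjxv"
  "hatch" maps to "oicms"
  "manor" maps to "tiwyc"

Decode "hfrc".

Letter i (0-indexed) is shifted by i+7, so successive shifts are 7, 8, 9, ….
Decoding hfrc: h−7=a, f−8=x, r−9=i, c−10=s.

axis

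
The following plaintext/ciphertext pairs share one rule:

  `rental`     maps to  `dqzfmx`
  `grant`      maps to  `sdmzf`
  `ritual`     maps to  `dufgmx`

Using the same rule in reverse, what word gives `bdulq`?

prize

It's a constant shift of +12 (ROT12).
Reversing it on bdulq: b−12=p, d−12=r, u−12=i, l−12=z, q−12=e.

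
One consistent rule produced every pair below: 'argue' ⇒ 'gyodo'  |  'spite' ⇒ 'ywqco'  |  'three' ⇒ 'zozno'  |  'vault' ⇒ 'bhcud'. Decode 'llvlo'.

In argue: a→g is +6, r→y is +7, g→o is +8, u→d is +9 — the shift increases by 1 each position. Letter i (0-indexed) is shifted by i+6, so successive shifts are 6, 7, 8, ….
Reversing it on llvlo: l−6=f, l−7=e, v−8=n, l−9=c, o−10=e.

fence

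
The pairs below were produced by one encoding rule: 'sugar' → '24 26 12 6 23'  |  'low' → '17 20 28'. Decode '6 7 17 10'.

able

s is letter #19 and maps to 24: an offset of 5. Letters become their 1-based position plus 5 (so a→6, b→7, …).
Decoding 6 7 17 10: 6→(6−5)÷1=1=a, 7→(7−5)÷1=2=b, 17→(17−5)÷1=12=l, 10→(10−5)÷1=5=e.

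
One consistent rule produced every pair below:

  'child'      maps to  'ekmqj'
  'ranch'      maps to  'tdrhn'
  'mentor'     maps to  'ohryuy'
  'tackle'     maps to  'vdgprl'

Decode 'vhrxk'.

tense

Each letter shifts forward by (position + 2), i.e. 2, 3, 4, … — the shift grows by one for each successive letter.
Undoing it on vhrxk: v−2=t, h−3=e, r−4=n, x−5=s, k−6=e.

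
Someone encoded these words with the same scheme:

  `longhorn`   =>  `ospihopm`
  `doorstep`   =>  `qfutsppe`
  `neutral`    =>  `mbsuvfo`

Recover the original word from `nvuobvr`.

quantum

The output letters match the input read backwards, each shifted +1: longhorn reversed is nrohgnol. Two steps: reverse the string, then apply a Caesar shift of +1.
Decoding nvuobvr: shift back: n−1=m, v−1=u, u−1=t, o−1=n, b−1=a, v−1=u, r−1=q → mutnauq; then reverse → quantum.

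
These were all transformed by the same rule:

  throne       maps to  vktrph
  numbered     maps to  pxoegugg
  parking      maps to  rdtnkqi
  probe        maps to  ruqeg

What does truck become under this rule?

vuwfm

Shifts by position in throne: pos 0: t→v (+2), pos 1: h→k (+3), pos 2: r→t (+2), pos 3: o→r (+3) — repeating every 2. The shifts repeat in a cycle of length 2: positions 0,1,… shift by +2, +3, then the pattern repeats.
For truck: t+2=v, r+3=u, u+2=w, c+3=f, k+2=m.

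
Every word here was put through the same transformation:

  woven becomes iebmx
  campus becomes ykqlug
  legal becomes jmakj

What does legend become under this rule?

jmamxf

Treating letters as 0–25, the rule is x ↦ 7x + 10 (mod 26).
Applying it to legend: l(11)→7·11+10≡9=j; e(4)→7·4+10≡12=m; g(6)→7·6+10≡0=a; e(4)→7·4+10≡12=m; n(13)→7·13+10≡23=x; d(3)→7·3+10≡5=f (all mod 26).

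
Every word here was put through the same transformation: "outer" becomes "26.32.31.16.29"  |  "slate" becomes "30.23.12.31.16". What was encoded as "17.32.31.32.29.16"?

Letters become their 1-based position plus 11 (so a→12, b→13, …).
Undoing it on 17.32.31.32.29.16: 17→(17−11)÷1=6=f, 32→(32−11)÷1=21=u, 31→(31−11)÷1=20=t, 32→(32−11)÷1=21=u, 29→(29−11)÷1=18=r, 16→(16−11)÷1=5=e.

future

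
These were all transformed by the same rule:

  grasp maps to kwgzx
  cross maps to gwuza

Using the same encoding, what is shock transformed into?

Letter i (0-indexed) is shifted by i+4, so successive shifts are 4, 5, 6, ….
On shock: s+4=w, h+5=m, o+6=u, c+7=j, k+8=s.

wmujs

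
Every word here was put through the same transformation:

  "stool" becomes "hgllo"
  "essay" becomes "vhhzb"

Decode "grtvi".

tiger

Each pair mirrors across the alphabet (s↔h, t↔g, o↔l): positions sum to 25. Each letter is replaced by its mirror in the alphabet: a↔z, b↔y, c↔x, and so on (the Atbash cipher).
Reversing it on grtvi: g↔t, r↔i, t↔g, v↔e, i↔r.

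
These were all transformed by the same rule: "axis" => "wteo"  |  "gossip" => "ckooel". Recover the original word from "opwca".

Compare letters: a→w is +22, x→t is +22, i→e is +22 — a constant shift. It's a constant shift of +22 (ROT22).
Decoding opwca: o−22=s, p−22=t, w−22=a, c−22=g, a−22=e.

stage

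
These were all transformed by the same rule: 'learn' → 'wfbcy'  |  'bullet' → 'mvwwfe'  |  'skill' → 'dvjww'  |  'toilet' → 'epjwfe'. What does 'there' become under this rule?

The shift depends on letter class: consonant l→w is +11, but vowel e→f is +1. Vowels shift forward by 1 and consonants shift forward by 11.
On there: t(cons)+11=e, h(cons)+11=s, e(vowel)+1=f, r(cons)+11=c, e(vowel)+1=f.

esfcf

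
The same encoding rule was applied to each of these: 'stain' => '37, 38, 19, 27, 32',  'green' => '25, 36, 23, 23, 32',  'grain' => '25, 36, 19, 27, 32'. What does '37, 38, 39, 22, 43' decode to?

study

s is letter #19 and maps to 37: an offset of 18. Each letter is replaced by its alphabet position (a=1..z=26) + 18.
Undoing it on 37, 38, 39, 22, 43: 37→(37−18)÷1=19=s, 38→(38−18)÷1=20=t, 39→(39−18)÷1=21=u, 22→(22−18)÷1=4=d, 43→(43−18)÷1=25=y.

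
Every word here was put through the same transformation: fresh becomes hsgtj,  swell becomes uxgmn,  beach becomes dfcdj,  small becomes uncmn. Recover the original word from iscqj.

Shifts by position in fresh: pos 0: f→h (+2), pos 1: r→s (+1), pos 2: e→g (+2), pos 3: s→t (+1) — repeating every 2. It's a Vigenère-style cipher with numeric key [2,1]: position i shifts by key[i mod 2].
Undoing it on iscqj: i−2=g, s−1=r, c−2=a, q−1=p, j−2=h.

graph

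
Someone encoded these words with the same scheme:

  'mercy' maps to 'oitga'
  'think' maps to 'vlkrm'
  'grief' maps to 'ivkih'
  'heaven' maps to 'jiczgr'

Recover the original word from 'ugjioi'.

Shifts by position in mercy: pos 0: m→o (+2), pos 1: e→i (+4), pos 2: r→t (+2), pos 3: c→g (+4) — repeating every 2. It's a Vigenère-style cipher with numeric key [2,4]: position i shifts by key[i mod 2].
Undoing it on ugjioi: u−2=s, g−4=c, j−2=h, i−4=e, o−2=m, i−4=e.

scheme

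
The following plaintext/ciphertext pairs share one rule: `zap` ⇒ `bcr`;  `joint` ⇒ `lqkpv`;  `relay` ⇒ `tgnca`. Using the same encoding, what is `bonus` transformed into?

Compare letters: z→b is +2, a→c is +2, p→r is +2 — a constant shift. It's a constant shift of +2 (ROT2).
On bonus: b+2=d, o+2=q, n+2=p, u+2=w, s+2=u.

dqpwu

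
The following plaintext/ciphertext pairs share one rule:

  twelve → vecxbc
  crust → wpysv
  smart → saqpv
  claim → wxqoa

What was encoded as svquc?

t(19)→v(21) and w(22)→e(4) fit y≡3x+16 (mod 26); the inverse of 3 mod 26 is 9. Treating letters as 0–25, the rule is x ↦ 3x + 16 (mod 26).
Undoing it on svquc: s(18)→9·(18−16)≡18=s; v(21)→9·(21−16)≡19=t; q(16)→9·(16−16)≡0=a; u(20)→9·(20−16)≡10=k; c(2)→9·(2−16)≡4=e (all mod 26).

stake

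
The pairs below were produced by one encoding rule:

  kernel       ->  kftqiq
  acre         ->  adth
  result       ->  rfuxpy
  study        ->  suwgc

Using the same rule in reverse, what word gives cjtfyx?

In kernel: k→k is +0, e→f is +1, r→t is +2, n→q is +3 — the shift increases by 1 each position. The shift increases by 1 at each position, starting from +0: 0, 1, 2, ….
Undoing it on cjtfyx: c−0=c, j−1=i, t−2=r, f−3=c, y−4=u, x−5=s.

circus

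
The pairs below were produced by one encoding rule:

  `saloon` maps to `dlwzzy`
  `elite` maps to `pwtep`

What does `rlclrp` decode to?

garage

Compare letters: s→d is +11, a→l is +11, l→w is +11 — a constant shift. Each letter is shifted forward by 11 in the alphabet (a Caesar shift of +11).
Undoing it on rlclrp: r−11=g, l−11=a, c−11=r, l−11=a, r−11=g, p−11=e.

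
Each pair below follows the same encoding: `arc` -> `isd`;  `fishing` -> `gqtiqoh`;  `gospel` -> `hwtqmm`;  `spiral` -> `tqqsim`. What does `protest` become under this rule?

Two shifts are in play — +8 for a/e/i/o/u, +1 for every other letter.
Applying it to protest: p(cons)+1=q, r(cons)+1=s, o(vowel)+8=w, t(cons)+1=u, e(vowel)+8=m, s(cons)+1=t, t(cons)+1=u.

qswumtu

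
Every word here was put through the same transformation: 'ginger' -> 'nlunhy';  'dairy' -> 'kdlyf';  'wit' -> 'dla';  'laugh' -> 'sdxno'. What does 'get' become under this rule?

The shift depends on letter class: consonant g→n is +7, but vowel i→l is +3. Vowels shift forward by 3 and consonants shift forward by 7.
On get: g(cons)+7=n, e(vowel)+3=h, t(cons)+7=a.

nha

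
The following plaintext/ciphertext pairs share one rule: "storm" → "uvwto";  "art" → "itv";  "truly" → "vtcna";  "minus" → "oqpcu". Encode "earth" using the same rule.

The rule splits by letter class: vowels +8, consonants +2.
For earth: e(vowel)+8=m, a(vowel)+8=i, r(cons)+2=t, t(cons)+2=v, h(cons)+2=j.

mitvj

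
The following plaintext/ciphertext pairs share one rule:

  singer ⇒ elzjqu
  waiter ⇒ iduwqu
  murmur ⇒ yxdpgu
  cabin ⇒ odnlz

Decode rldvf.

Shifts by position in singer: pos 0: s→e (+12), pos 1: i→l (+3), pos 2: n→z (+12), pos 3: g→j (+3) — repeating every 2. A repeating key of period 2 is used — shifts +12, +3 over and over.
Undoing it on rldvf: r−12=f, l−3=i, d−12=r, v−3=s, f−12=t.

first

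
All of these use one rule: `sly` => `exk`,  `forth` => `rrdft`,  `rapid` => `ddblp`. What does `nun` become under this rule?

zxz

The shift depends on letter class: consonant s→e is +12, but vowel o→r is +3. Vowels shift forward by 3 and consonants shift forward by 12.
Applying it to nun: n(cons)+12=z, u(vowel)+3=x, n(cons)+12=z.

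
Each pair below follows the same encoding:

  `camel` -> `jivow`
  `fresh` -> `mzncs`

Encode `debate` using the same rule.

kmkkeq

In camel: c→j is +7, a→i is +8, m→v is +9, e→o is +10 — the shift increases by 1 each position. The shift increases by 1 at each position, starting from +7: 7, 8, 9, ….
Applying it to debate: d+7=k, e+8=m, b+9=k, a+10=k, t+11=e, e+12=q.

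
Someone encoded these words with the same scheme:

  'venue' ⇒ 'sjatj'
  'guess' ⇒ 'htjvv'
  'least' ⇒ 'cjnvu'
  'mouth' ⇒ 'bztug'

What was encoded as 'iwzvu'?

v(21)→s(18) and e(4)→j(9) fit y≡25x+13 (mod 26); the inverse of 25 mod 26 is 25. Treating letters as 0–25, the rule is x ↦ 25x + 13 (mod 26).
Decoding iwzvu: i(8)→25·(8−13)≡5=f; w(22)→25·(22−13)≡17=r; z(25)→25·(25−13)≡14=o; v(21)→25·(21−13)≡18=s; u(20)→25·(20−13)≡19=t (all mod 26).

frost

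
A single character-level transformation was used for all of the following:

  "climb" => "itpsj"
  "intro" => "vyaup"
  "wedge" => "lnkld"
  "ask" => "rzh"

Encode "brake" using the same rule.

lrhyi

The output letters match the input read backwards, each shifted +7: climb reversed is bmilc. Read the word backwards and shift each letter +7.
For brake: reverse → ekarb; then shift: e+7=l, k+7=r, a+7=h, r+7=y, b+7=i.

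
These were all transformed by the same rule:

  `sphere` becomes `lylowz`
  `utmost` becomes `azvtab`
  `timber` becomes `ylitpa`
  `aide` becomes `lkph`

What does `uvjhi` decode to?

The output letters match the input read backwards, each shifted +7: sphere reversed is erehps. Two steps: reverse the string, then apply a Caesar shift of +7.
Decoding uvjhi: shift back: u−7=n, v−7=o, j−7=c, h−7=a, i−7=b → nocab; then reverse → bacon.

bacon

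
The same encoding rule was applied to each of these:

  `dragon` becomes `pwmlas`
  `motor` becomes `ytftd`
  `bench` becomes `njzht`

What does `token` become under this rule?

Shifts by position in dragon: pos 0: d→p (+12), pos 1: r→w (+5), pos 2: a→m (+12), pos 3: g→l (+5) — repeating every 2. It's a Vigenère-style cipher with numeric key [12,5]: position i shifts by key[i mod 2].
For token: t+12=f, o+5=t, k+12=w, e+5=j, n+12=z.

ftwjz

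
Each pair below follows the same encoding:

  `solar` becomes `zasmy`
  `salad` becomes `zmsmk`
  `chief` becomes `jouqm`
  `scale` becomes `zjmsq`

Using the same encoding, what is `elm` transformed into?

Vowels shift forward by 12 and consonants shift forward by 7.
For elm: e(vowel)+12=q, l(cons)+7=s, m(cons)+7=t.

qst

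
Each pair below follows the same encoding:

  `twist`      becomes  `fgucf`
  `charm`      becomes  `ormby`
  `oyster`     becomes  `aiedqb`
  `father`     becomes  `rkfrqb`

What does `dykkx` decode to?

A repeating key of period 2 is used — shifts +12, +10 over and over.
Decoding dykkx: d−12=r, y−10=o, k−12=y, k−10=a, x−12=l.

royal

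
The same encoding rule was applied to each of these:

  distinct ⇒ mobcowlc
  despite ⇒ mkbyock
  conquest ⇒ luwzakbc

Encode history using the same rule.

qobcuah

Vowels shift forward by 6 and consonants shift forward by 9.
Applying it to history: h(cons)+9=q, i(vowel)+6=o, s(cons)+9=b, t(cons)+9=c, o(vowel)+6=u, r(cons)+9=a, y(cons)+9=h.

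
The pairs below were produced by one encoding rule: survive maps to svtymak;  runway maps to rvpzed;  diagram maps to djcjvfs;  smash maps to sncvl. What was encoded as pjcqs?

piano

Letter i (0-indexed) is shifted by i+0, so successive shifts are 0, 1, 2, ….
Reversing it on pjcqs: p−0=p, j−1=i, c−2=a, q−3=n, s−4=o.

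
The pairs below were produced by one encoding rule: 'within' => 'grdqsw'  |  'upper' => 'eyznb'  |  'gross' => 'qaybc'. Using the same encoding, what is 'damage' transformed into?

njwjqn

Shifts by position in within: pos 0: w→g (+10), pos 1: i→r (+9), pos 2: t→d (+10), pos 3: h→q (+9) — repeating every 2. It's a Vigenère-style cipher with numeric key [10,9]: position i shifts by key[i mod 2].
On damage: d+10=n, a+9=j, m+10=w, a+9=j, g+10=q, e+9=n.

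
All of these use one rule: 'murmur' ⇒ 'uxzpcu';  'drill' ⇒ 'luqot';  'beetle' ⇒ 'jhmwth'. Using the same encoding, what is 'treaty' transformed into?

bumdbb

Shifts by position in murmur: pos 0: m→u (+8), pos 1: u→x (+3), pos 2: r→z (+8), pos 3: m→p (+3) — repeating every 2. The shifts repeat in a cycle of length 2: positions 0,1,… shift by +8, +3, then the pattern repeats.
Applying it to treaty: t+8=b, r+3=u, e+8=m, a+3=d, t+8=b, y+3=b.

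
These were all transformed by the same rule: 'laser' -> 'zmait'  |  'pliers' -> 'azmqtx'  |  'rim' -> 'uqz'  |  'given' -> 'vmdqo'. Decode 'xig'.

yap

The output letters match the input read backwards, each shifted +8: laser reversed is resal. The word is reversed, then every letter is shifted forward by 8.
Undoing it on xig: shift back: x−8=p, i−8=a, g−8=y → pay; then reverse → yap.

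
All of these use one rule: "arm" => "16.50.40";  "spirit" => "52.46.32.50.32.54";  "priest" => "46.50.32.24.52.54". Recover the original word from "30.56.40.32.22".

humid

Each letter becomes 2×(its alphabet position, a=1..z=26) + 14.
Undoing it on 30.56.40.32.22: 30→(30−14)÷2=8=h, 56→(56−14)÷2=21=u, 40→(40−14)÷2=13=m, 32→(32−14)÷2=9=i, 22→(22−14)÷2=4=d.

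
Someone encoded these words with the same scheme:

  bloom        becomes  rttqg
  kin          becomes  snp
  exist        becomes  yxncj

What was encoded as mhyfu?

patch

The output letters match the input read backwards, each shifted +5: bloom reversed is moolb. The word is reversed, then every letter is shifted forward by 5.
Undoing it on mhyfu: shift back: m−5=h, h−5=c, y−5=t, f−5=a, u−5=p → hctap; then reverse → patch.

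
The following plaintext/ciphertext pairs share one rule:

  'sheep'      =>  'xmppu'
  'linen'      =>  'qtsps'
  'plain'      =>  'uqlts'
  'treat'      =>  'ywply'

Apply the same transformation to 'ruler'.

wfqpw

The shift depends on letter class: consonant s→x is +5, but vowel e→p is +11. Vowels shift forward by 11 and consonants shift forward by 5.
On ruler: r(cons)+5=w, u(vowel)+11=f, l(cons)+5=q, e(vowel)+11=p, r(cons)+5=w.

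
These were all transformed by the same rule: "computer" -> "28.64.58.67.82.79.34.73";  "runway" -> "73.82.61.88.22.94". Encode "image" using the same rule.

c(#3)→28 and o(#15)→64: differences scale by 3, so n = 3·pos + 19. Each letter becomes 3×(its alphabet position, a=1..z=26) + 19.
Applying it to image: i=9→46, m=13→58, a=1→22, g=7→40, e=5→34.

46.58.22.40.34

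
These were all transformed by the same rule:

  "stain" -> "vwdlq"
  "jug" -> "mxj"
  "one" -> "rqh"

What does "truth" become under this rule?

wuxwk

Every letter moves 3 places later in the alphabet, wrapping around z→a.
Applying it to truth: t+3=w, r+3=u, u+3=x, t+3=w, h+3=k.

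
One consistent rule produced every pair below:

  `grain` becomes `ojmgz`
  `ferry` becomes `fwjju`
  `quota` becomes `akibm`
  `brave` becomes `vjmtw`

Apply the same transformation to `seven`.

swtwz

g(6)→o(14) and r(17)→j(9) fit y≡9x+12 (mod 26); the inverse of 9 mod 26 is 3. Treating letters as 0–25, the rule is x ↦ 9x + 12 (mod 26).
For seven: s(18)→9·18+12≡18=s; e(4)→9·4+12≡22=w; v(21)→9·21+12≡19=t; e(4)→9·4+12≡22=w; n(13)→9·13+12≡25=z (all mod 26).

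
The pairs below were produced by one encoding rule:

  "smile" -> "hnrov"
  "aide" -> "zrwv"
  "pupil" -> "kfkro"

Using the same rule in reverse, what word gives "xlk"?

This is the alphabet-reversal cipher (Atbash): a becomes z, b becomes y, etc.
Decoding xlk: x↔c, l↔o, k↔p.

cop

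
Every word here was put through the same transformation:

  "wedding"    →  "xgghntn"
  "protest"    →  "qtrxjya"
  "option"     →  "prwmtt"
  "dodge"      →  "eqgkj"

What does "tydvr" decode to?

swarm

In wedding: w→x is +1, e→g is +2, d→g is +3, d→h is +4 — the shift increases by 1 each position. The shift increases by 1 at each position, starting from +1: 1, 2, 3, ….
Reversing it on tydvr: t−1=s, y−2=w, d−3=a, v−4=r, r−5=m.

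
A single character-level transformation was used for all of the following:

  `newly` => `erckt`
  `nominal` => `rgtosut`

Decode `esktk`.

enemy

The output letters match the input read backwards, each shifted +6: newly reversed is ylwen. The word is reversed, then every letter is shifted forward by 6.
Reversing it on esktk: shift back: e−6=y, s−6=m, k−6=e, t−6=n, k−6=e → ymene; then reverse → enemy.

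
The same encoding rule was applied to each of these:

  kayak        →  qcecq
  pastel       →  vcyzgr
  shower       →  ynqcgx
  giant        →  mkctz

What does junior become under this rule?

The shift depends on letter class: consonant k→q is +6, but vowel a→c is +2. Two shifts are in play — +2 for a/e/i/o/u, +6 for every other letter.
For junior: j(cons)+6=p, u(vowel)+2=w, n(cons)+6=t, i(vowel)+2=k, o(vowel)+2=q, r(cons)+6=x.

pwtkqx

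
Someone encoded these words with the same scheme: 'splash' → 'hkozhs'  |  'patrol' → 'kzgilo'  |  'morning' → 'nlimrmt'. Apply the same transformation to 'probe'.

Letters are reflected about the middle of the alphabet (position → 25−position): Atbash.
For probe: p↔k, r↔i, o↔l, b↔y, e↔v.

kilyv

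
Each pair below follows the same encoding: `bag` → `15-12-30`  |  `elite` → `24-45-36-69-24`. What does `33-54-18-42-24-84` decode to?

hockey

b(#2)→15 and a(#1)→12: differences scale by 3, so n = 3·pos + 9. Each letter becomes 3×(its alphabet position, a=1..z=26) + 9.
Undoing it on 33-54-18-42-24-84: 33→(33−9)÷3=8=h, 54→(54−9)÷3=15=o, 18→(18−9)÷3=3=c, 42→(42−9)÷3=11=k, 24→(24−9)÷3=5=e, 84→(84−9)÷3=25=y.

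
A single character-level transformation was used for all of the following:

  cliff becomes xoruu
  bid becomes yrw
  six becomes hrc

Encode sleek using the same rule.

Each pair mirrors across the alphabet (c↔x, l↔o, i↔r): positions sum to 25. Letters are reflected about the middle of the alphabet (position → 25−position): Atbash.
On sleek: s↔h, l↔o, e↔v, e↔v, k↔p.

hovvp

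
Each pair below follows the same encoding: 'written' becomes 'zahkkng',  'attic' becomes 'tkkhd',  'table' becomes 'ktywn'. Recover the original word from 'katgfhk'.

transit

w(22)→z(25) and r(17)→a(0) fit y≡5x+19 (mod 26); the inverse of 5 mod 26 is 21. Each letter's alphabet position (a=0..z=25) is mapped through 5·x+19 mod 26 — an affine cipher.
Reversing it on katgfhk: k(10)→21·(10−19)≡19=t; a(0)→21·(0−19)≡17=r; t(19)→21·(19−19)≡0=a; g(6)→21·(6−19)≡13=n; f(5)→21·(5−19)≡18=s; h(7)→21·(7−19)≡8=i; k(10)→21·(10−19)≡19=t (all mod 26).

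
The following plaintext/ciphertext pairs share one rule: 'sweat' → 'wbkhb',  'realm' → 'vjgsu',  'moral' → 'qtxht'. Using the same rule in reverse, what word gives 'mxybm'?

In sweat: s→w is +4, w→b is +5, e→k is +6, a→h is +7 — the shift increases by 1 each position. The shift increases by 1 at each position, starting from +4: 4, 5, 6, ….
Reversing it on mxybm: m−4=i, x−5=s, y−6=s, b−7=u, m−8=e.

issue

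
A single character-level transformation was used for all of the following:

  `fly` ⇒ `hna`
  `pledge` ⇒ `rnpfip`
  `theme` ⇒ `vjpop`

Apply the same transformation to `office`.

The shift depends on letter class: consonant f→h is +2, but vowel e→p is +11. The rule splits by letter class: vowels +11, consonants +2.
Applying it to office: o(vowel)+11=z, f(cons)+2=h, f(cons)+2=h, i(vowel)+11=t, c(cons)+2=e, e(vowel)+11=p.

zhhtep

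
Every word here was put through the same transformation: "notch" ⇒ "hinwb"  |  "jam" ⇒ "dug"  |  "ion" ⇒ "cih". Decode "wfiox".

cloud

Compare letters: n→h is +20, o→i is +20, t→n is +20 — a constant shift. Every letter moves 20 places later in the alphabet, wrapping around z→a.
Undoing it on wfiox: w−20=c, f−20=l, i−20=o, o−20=u, x−20=d.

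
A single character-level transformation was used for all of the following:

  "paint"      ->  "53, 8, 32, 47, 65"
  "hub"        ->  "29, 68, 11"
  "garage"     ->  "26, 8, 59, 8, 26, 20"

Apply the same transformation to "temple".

p(#16)→53 and a(#1)→8: differences scale by 3, so n = 3·pos + 5. Each letter becomes 3×(its alphabet position, a=1..z=26) + 5.
On temple: t=20→65, e=5→20, m=13→44, p=16→53, l=12→41, e=5→20.

65, 20, 44, 53, 41, 20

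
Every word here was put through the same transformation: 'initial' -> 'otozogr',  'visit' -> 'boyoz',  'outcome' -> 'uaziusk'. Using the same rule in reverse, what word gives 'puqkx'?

joker

Compare letters: i→o is +6, n→t is +6, i→o is +6 — a constant shift. Every letter moves 6 places later in the alphabet, wrapping around z→a.
Reversing it on puqkx: p−6=j, u−6=o, q−6=k, k−6=e, x−6=r.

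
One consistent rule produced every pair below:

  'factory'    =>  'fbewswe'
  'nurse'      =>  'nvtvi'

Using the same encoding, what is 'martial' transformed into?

mbtwmfr

Letter i (0-indexed) is shifted by i+0, so successive shifts are 0, 1, 2, ….
On martial: m+0=m, a+1=b, r+2=t, t+3=w, i+4=m, a+5=f, l+6=r.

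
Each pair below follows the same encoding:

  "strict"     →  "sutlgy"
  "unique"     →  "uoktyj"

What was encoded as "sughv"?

steer

In strict: s→s is +0, t→u is +1, r→t is +2, i→l is +3 — the shift increases by 1 each position. Each letter shifts forward by its position index (0, 1, 2, …) — the shift grows by one for each successive letter.
Reversing it on sughv: s−0=s, u−1=t, g−2=e, h−3=e, v−4=r.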